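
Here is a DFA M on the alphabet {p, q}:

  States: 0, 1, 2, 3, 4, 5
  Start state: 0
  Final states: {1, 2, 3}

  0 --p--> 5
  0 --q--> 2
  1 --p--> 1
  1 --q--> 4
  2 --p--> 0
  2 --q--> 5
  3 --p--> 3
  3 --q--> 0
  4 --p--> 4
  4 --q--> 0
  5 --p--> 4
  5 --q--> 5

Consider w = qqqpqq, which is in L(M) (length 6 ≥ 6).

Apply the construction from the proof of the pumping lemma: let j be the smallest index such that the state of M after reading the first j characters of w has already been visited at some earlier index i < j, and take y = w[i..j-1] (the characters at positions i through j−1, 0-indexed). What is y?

Run of M on w = q q q p q q:
  step 0: 0  (start)
  step 1: 2  (read q: 0→2)
  step 2: 5  (read q: 2→5)
  step 3: 5  (read q: 5→5)   ← first repeat (5 seen earlier)
  step 4: 4  (read p: 5→4)
  step 5: 0  (read q: 4→0)
  step 6: 2  (read q: 0→2)

So i = 2, j = 3, giving x = w[0:2] = qq, y = w[2:3] = q, z = w[3:6] = pqq.
Check: |xy| = 3 ≤ 6 and |y| = 1 ≥ 1. Reading y takes M from 5 back to 5, so every xyⁱz is accepted.
The DFA has 6 states, so the proof of the pumping lemma guarantees a repeated state among the first 6+1 visited; the segment between the two visits is the pumpable y.

q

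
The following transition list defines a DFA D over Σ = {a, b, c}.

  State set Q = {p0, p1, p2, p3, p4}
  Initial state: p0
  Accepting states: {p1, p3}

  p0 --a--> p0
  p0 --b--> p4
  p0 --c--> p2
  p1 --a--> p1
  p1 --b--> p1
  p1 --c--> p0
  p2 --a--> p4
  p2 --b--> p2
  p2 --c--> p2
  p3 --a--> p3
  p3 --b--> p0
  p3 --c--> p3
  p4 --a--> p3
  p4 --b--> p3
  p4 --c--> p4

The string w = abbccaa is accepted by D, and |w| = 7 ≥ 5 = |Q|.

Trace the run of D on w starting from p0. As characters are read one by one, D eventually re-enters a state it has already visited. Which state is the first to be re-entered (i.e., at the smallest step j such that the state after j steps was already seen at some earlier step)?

p0

State sequence: p0 -a-> p0 -b-> p4 -b-> p3 -c-> p3 -c-> p3 -a-> p3 -a-> p3
First repeat at step 1: p0 was already visited.

The earliest repeat is at step j = 1: D is in p0, which it already visited at step i = 0.
Since D has 5 states, any run of length ≥ 5 visits 5+1 states, so by pigeonhole some state repeats within the first 5 steps — that repeat gives the pumpable loop.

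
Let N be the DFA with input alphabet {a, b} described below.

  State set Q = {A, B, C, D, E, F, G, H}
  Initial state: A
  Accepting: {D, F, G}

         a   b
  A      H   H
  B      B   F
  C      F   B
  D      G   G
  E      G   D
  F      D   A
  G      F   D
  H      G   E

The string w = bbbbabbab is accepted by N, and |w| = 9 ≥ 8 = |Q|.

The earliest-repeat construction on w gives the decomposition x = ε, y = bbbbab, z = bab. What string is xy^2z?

bbbbabbbbbabbab

xy^2z = ε·bbbbab·bbbbab·bab = bbbbabbbbbabbab.
Reading y = bbbbab takes N from A back to A, so after x·y·y the machine is still in A, and z then leads to the accepting state D. Hence bbbbabbbbbabbab ∈ L(N).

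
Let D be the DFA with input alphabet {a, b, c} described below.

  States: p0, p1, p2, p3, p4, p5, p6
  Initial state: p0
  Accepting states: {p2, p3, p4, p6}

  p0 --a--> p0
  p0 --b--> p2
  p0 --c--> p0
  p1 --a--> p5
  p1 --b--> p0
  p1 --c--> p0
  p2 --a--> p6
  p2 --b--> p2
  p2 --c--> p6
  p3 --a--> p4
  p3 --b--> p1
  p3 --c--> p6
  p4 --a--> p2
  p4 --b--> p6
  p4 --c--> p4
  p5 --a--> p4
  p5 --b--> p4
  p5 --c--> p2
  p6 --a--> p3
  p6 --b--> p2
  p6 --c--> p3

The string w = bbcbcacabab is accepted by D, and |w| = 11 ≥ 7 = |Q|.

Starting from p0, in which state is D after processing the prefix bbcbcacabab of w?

p4

Run of D on the first 11 characters of w = b b c b c a c a b a b:
  step 0: p0  (start)
  step 1: p2  (read b: p0→p2)
  step 2: p2  (read b: p2→p2)
  step 3: p6  (read c: p2→p6)
  step 4: p2  (read b: p6→p2)
  step 5: p6  (read c: p2→p6)
  step 6: p3  (read a: p6→p3)
  step 7: p6  (read c: p3→p6)
  step 8: p3  (read a: p6→p3)
  step 9: p1  (read b: p3→p1)
  step 10: p5  (read a: p1→p5)
  step 11: p4  (read b: p5→p4)

After reading 11 characters, D is in state p4.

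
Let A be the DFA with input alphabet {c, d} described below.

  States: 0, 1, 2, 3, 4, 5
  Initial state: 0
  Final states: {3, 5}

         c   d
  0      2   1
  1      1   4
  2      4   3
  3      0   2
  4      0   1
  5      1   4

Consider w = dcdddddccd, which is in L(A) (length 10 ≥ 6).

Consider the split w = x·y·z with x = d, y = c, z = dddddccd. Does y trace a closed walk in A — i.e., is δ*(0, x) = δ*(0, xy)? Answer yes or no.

yes

Run of A on the first 2 characters of w = d c:
  step 0: 0  (start)
  step 1: 1  (read d: 0→1)
  step 2: 1  (read c: 1→1)

After x (step 1): 1. After xy (step 2): 1.
They match, so y = c drives A around a cycle from 1 back to itself; pumping y any number of times keeps A in 1 before reading z, and xyⁱz ∈ L(A) for every i ≥ 0.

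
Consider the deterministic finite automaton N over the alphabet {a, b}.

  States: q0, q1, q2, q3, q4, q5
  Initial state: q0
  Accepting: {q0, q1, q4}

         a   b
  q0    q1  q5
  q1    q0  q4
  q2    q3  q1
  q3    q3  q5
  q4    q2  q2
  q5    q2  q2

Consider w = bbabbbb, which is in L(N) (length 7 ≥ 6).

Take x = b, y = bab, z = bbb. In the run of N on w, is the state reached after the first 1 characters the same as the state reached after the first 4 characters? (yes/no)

State sequence: q0 -b-> q5 -b-> q2 -a-> q3 -b-> q5

After x (step 1): q5. After xy (step 4): q5.
They match, so y = bab drives N around a cycle from q5 back to itself; pumping y any number of times keeps N in q5 before reading z, and xyⁱz ∈ L(N) for every i ≥ 0.

yes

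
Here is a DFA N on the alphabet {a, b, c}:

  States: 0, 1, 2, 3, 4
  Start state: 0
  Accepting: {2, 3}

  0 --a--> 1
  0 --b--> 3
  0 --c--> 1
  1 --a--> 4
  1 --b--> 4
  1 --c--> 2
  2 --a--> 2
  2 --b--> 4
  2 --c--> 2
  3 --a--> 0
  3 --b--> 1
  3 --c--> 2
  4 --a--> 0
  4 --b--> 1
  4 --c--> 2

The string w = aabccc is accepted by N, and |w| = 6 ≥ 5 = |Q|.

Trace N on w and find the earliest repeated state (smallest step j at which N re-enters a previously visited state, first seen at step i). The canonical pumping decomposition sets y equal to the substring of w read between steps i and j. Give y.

ab

Run of N on w = a a b c c c:
  step 0: 0  (start)
  step 1: 1  (read a: 0→1)
  step 2: 4  (read a: 1→4)
  step 3: 1  (read b: 4→1)   ← first repeat (1 seen earlier)
  step 4: 2  (read c: 1→2)
  step 5: 2  (read c: 2→2)
  step 6: 2  (read c: 2→2)

So i = 1, j = 3, giving x = w[0:1] = a, y = w[1:3] = ab, z = w[3:6] = ccc.
Check: |xy| = 3 ≤ 5 and |y| = 2 ≥ 1. Reading y takes N from 1 back to 1, so every xyⁱz is accepted.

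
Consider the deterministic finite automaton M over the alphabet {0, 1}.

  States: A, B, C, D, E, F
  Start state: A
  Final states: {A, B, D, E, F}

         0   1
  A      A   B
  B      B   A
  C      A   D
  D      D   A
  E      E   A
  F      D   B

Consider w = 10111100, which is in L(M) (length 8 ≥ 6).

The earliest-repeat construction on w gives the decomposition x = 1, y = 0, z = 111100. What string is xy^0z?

1111100

xy⁰z = xz = 1·111100 = 1111100.
Reading y = 0 takes M from B back to B, so after x the machine is still in B, and z then leads to the accepting state B. Hence 1111100 ∈ L(M).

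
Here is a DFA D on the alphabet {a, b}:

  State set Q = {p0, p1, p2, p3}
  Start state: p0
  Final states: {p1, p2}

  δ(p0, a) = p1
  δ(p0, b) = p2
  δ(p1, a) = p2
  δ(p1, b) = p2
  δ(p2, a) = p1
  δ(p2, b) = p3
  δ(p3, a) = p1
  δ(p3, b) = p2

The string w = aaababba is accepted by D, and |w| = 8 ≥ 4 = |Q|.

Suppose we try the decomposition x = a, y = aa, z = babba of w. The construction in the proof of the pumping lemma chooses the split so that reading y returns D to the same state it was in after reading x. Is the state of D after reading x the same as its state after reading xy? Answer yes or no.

yes

State sequence: p0 -a-> p1 -a-> p2 -a-> p1

After x (step 1): p1. After xy (step 3): p1.
They match, so y = aa drives D around a cycle from p1 back to itself; pumping y any number of times keeps D in p1 before reading z, and xyⁱz ∈ L(D) for every i ≥ 0.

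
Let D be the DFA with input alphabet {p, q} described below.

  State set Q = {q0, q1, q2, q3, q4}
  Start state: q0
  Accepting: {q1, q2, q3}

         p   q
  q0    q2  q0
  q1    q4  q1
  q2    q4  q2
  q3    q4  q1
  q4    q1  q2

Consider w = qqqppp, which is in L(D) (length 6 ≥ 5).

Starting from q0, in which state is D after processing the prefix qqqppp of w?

q1

State sequence: q0 -q-> q0 -q-> q0 -q-> q0 -p-> q2 -p-> q4 -p-> q1

After reading 6 characters, D is in state q1.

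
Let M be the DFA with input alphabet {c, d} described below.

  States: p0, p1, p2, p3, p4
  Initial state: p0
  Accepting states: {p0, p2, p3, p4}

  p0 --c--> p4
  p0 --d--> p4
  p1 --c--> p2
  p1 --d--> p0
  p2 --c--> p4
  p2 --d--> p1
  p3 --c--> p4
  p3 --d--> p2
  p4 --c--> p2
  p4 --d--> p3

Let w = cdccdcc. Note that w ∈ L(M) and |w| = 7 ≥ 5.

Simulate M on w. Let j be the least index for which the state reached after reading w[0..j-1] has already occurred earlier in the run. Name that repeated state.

p4

State sequence: p0 -c-> p4 -d-> p3 -c-> p4 -c-> p2 -d-> p1 -c-> p2 -c-> p4
First repeat at step 3: p4 was already visited.

The earliest repeat is at step j = 3: M is in p4, which it already visited at step i = 1.
With |Q| = 5, pigeonhole forces a state repeat no later than step 5; the substring read between the first and second visits to that state can be pumped.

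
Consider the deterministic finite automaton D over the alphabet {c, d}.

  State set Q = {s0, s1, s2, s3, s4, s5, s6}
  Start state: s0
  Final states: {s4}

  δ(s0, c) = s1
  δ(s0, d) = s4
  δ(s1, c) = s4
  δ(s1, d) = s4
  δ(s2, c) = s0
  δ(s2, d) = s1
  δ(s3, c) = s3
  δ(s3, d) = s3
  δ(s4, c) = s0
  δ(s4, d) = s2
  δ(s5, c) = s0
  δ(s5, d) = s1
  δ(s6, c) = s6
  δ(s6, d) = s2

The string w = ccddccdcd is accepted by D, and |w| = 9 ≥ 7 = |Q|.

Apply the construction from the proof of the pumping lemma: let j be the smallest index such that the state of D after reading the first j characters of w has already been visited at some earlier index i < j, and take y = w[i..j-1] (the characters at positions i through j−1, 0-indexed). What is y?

cdd

State sequence: s0 -c-> s1 -c-> s4 -d-> s2 -d-> s1 -c-> s4 -c-> s0 -d-> s4 -c-> s0 -d-> s4
First repeat at step 4: s1 was already visited.

So i = 1, j = 4, giving x = w[0:1] = c, y = w[1:4] = cdd, z = w[4:9] = ccdcd.
Check: |xy| = 4 ≤ 7 and |y| = 3 ≥ 1. Reading y takes D from s1 back to s1, so every xyⁱz is accepted.
The DFA has 7 states, so the proof of the pumping lemma guarantees a repeated state among the first 7+1 visited; the segment between the two visits is the pumpable y.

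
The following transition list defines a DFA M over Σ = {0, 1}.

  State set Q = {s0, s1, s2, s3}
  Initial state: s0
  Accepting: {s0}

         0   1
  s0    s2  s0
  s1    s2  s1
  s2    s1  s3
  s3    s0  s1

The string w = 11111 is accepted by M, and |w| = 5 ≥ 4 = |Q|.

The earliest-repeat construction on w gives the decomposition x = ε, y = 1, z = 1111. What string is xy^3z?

xy^3z = ε·1·1·1·1111 = 1111111.
Reading y = 1 takes M from s0 back to s0, so after x·y·y·y the machine is still in s0, and z then leads to the accepting state s0. Hence 1111111 ∈ L(M).

1111111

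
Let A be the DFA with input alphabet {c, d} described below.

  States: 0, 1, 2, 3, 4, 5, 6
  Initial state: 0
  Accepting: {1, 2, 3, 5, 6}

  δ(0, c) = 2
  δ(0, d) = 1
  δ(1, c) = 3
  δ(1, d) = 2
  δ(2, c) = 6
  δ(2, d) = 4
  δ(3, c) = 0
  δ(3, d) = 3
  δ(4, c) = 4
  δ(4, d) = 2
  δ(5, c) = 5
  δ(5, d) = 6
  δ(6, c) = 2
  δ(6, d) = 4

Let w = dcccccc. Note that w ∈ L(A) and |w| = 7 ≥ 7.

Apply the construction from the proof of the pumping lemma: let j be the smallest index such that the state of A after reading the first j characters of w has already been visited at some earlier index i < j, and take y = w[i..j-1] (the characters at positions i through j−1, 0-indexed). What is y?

Run of A on w = d c c c c c c:
  step 0: 0  (start)
  step 1: 1  (read d: 0→1)
  step 2: 3  (read c: 1→3)
  step 3: 0  (read c: 3→0)   ← first repeat (0 seen earlier)
  step 4: 2  (read c: 0→2)
  step 5: 6  (read c: 2→6)
  step 6: 2  (read c: 6→2)
  step 7: 6  (read c: 2→6)

So i = 0, j = 3, giving x = w[0:0] = ε, y = w[0:3] = dcc, z = w[3:7] = cccc.
Check: |xy| = 3 ≤ 7 and |y| = 3 ≥ 1. Reading y takes A from 0 back to 0, so every xyⁱz is accepted.

dcc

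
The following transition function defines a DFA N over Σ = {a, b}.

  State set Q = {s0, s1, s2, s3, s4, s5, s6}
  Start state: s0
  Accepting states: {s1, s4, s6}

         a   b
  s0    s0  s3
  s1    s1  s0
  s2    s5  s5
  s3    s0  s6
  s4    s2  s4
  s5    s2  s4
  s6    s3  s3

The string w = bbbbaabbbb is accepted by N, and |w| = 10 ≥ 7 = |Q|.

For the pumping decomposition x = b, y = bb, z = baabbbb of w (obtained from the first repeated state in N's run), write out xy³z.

bbbbbbbbaabbbb

xy^3z = b·bb·bb·bb·baabbbb = bbbbbbbbaabbbb.
Reading y = bb takes N from s3 back to s3, so after x·y·y·y the machine is still in s3, and z then leads to the accepting state s6. Hence bbbbbbbbaabbbb ∈ L(N).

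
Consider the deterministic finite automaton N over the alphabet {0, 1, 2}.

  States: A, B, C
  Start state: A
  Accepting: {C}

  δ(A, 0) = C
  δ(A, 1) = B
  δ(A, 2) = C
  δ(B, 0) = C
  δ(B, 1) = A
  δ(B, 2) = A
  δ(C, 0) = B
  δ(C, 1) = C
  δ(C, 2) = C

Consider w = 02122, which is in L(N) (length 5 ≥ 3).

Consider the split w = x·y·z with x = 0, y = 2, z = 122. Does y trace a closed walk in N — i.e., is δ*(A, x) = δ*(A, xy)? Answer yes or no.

yes

State sequence: A -0-> C -2-> C

After x (step 1): C. After xy (step 2): C.
They match, so y = 2 drives N around a cycle from C back to itself; pumping y any number of times keeps N in C before reading z, and xyⁱz ∈ L(N) for every i ≥ 0.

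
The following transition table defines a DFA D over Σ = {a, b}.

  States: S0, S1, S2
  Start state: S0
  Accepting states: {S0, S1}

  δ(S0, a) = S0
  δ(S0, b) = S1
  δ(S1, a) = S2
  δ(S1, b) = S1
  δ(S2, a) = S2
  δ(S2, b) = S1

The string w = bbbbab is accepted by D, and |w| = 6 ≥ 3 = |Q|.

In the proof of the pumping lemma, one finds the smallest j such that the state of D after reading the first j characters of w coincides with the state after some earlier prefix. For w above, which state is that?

Run of D on w = b b b b a b:
  step 0: S0  (start)
  step 1: S1  (read b: S0→S1)
  step 2: S1  (read b: S1→S1)   ← first repeat (S1 seen earlier)
  step 3: S1  (read b: S1→S1)
  step 4: S1  (read b: S1→S1)
  step 5: S2  (read a: S1→S2)
  step 6: S1  (read b: S2→S1)

The earliest repeat is at step j = 2: D is in S1, which it already visited at step i = 1.
Since D has 3 states, any run of length ≥ 3 visits 3+1 states, so by pigeonhole some state repeats within the first 3 steps — that repeat gives the pumpable loop.

S1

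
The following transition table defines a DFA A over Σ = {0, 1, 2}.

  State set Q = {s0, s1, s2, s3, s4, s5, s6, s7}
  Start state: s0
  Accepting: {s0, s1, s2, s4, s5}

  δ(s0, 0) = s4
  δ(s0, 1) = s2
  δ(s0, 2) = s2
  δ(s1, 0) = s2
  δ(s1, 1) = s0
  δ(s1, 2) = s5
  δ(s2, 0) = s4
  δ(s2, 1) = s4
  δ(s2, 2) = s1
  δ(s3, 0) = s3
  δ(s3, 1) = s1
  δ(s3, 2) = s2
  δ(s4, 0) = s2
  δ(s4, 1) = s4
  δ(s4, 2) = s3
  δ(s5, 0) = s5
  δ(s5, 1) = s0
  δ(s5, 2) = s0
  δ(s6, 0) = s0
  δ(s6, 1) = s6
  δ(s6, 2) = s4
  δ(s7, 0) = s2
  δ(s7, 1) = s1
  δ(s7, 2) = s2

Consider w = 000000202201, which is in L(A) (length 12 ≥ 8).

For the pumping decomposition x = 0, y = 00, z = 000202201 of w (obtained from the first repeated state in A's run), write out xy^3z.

xy^3z = 0·00·00·00·000202201 = 0000000000202201.
Reading y = 00 takes A from s4 back to s4, so after x·y·y·y the machine is still in s4, and z then leads to the accepting state s0. Hence 0000000000202201 ∈ L(A).

0000000000202201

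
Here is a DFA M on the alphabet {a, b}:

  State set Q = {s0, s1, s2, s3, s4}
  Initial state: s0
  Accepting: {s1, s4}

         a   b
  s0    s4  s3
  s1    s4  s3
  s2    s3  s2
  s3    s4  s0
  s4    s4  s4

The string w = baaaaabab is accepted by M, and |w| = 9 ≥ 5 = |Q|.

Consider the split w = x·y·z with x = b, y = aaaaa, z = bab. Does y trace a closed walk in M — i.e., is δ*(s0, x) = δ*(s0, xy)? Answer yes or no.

no

State sequence: s0 -b-> s3 -a-> s4 -a-> s4 -a-> s4 -a-> s4 -a-> s4

After x (step 1): s3. After xy (step 6): s4.
They differ (s3 ≠ s4), so y is not a cycle from the state after x; this split is not the one the pumping-lemma construction produces, and pumping y need not keep the string in L(M).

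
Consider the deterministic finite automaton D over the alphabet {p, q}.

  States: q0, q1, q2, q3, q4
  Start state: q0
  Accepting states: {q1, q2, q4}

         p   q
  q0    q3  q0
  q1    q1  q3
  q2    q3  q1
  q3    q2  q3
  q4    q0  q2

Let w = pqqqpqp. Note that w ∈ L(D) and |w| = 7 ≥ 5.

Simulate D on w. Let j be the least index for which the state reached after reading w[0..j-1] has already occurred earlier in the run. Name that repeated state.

State sequence: q0 -p-> q3 -q-> q3 -q-> q3 -q-> q3 -p-> q2 -q-> q1 -p-> q1
First repeat at step 2: q3 was already visited.

The earliest repeat is at step j = 2: D is in q3, which it already visited at step i = 1.
The DFA has 5 states, so the proof of the pumping lemma guarantees a repeated state among the first 5+1 visited; the segment between the two visits is the pumpable y.

q3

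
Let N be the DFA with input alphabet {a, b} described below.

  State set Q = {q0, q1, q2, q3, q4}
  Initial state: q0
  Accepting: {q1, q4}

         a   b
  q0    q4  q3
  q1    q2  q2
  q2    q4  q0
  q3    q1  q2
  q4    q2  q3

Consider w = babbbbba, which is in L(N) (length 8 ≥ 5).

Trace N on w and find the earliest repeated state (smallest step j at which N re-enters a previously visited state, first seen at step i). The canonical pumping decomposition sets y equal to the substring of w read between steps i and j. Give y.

State sequence: q0 -b-> q3 -a-> q1 -b-> q2 -b-> q0 -b-> q3 -b-> q2 -b-> q0 -a-> q4
First repeat at step 4: q0 was already visited.

So i = 0, j = 4, giving x = w[0:0] = ε, y = w[0:4] = babb, z = w[4:8] = bbba.
Check: |xy| = 4 ≤ 5 and |y| = 4 ≥ 1. Reading y takes N from q0 back to q0, so every xyⁱz is accepted.

babb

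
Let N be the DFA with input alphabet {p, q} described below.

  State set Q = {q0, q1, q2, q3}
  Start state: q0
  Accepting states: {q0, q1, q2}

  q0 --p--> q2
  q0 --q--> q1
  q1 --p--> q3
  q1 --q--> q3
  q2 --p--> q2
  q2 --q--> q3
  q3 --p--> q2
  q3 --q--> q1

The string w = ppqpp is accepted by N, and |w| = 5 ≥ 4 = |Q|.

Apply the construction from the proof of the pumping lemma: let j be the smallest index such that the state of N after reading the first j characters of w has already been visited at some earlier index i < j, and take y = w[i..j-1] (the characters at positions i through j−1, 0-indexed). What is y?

Run of N on w = p p q p p:
  step 0: q0  (start)
  step 1: q2  (read p: q0→q2)
  step 2: q2  (read p: q2→q2)   ← first repeat (q2 seen earlier)
  step 3: q3  (read q: q2→q3)
  step 4: q2  (read p: q3→q2)
  step 5: q2  (read p: q2→q2)

So i = 1, j = 2, giving x = w[0:1] = p, y = w[1:2] = p, z = w[2:5] = qpp.
Check: |xy| = 2 ≤ 4 and |y| = 1 ≥ 1. Reading y takes N from q2 back to q2, so every xyⁱz is accepted.
Pumping length from the standard proof: p = 4 (the number of states). The repeated state found above gives |xy| = j ≤ 4 and |y| = j − i ≥ 1.

p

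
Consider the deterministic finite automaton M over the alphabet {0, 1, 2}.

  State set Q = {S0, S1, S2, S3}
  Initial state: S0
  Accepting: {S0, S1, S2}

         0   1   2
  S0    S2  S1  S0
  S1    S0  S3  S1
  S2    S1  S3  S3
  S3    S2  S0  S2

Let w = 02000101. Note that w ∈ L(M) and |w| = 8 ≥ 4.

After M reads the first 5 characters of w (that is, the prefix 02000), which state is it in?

S0

Run of M on the first 5 characters of w = 0 2 0 0 0:
  step 0: S0  (start)
  step 1: S2  (read 0: S0→S2)
  step 2: S3  (read 2: S2→S3)
  step 3: S2  (read 0: S3→S2)
  step 4: S1  (read 0: S2→S1)
  step 5: S0  (read 0: S1→S0)

After reading 5 characters, M is in state S0.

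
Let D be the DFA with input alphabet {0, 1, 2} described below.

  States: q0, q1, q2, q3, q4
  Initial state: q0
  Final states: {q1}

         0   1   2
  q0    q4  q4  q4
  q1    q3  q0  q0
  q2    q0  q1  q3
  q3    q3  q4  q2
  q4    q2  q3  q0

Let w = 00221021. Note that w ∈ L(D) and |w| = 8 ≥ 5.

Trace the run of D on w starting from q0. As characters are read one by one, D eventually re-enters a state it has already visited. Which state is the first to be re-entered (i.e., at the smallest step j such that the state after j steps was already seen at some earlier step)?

Run of D on w = 0 0 2 2 1 0 2 1:
  step 0: q0  (start)
  step 1: q4  (read 0: q0→q4)
  step 2: q2  (read 0: q4→q2)
  step 3: q3  (read 2: q2→q3)
  step 4: q2  (read 2: q3→q2)   ← first repeat (q2 seen earlier)
  step 5: q1  (read 1: q2→q1)
  step 6: q3  (read 0: q1→q3)
  step 7: q2  (read 2: q3→q2)
  step 8: q1  (read 1: q2→q1)

The earliest repeat is at step j = 4: D is in q2, which it already visited at step i = 2.
Since D has 5 states, any run of length ≥ 5 visits 5+1 states, so by pigeonhole some state repeats within the first 5 steps — that repeat gives the pumpable loop.

q2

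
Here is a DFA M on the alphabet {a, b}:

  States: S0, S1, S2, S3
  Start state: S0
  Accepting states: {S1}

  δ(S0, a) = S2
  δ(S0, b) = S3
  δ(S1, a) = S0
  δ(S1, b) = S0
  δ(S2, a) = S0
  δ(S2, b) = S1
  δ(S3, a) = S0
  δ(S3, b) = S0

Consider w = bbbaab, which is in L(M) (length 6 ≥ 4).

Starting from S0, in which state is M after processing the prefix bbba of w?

S0

Run of M on the first 4 characters of w = b b b a:
  step 0: S0  (start)
  step 1: S3  (read b: S0→S3)
  step 2: S0  (read b: S3→S0)
  step 3: S3  (read b: S0→S3)
  step 4: S0  (read a: S3→S0)

After reading 4 characters, M is in state S0.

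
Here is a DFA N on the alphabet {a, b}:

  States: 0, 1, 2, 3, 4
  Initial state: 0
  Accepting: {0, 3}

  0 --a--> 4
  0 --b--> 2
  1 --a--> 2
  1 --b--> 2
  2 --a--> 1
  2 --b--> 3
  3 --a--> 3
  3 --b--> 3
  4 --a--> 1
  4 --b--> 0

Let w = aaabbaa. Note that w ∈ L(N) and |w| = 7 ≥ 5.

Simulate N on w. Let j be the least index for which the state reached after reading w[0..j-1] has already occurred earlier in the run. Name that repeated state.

3

Run of N on w = a a a b b a a:
  step 0: 0  (start)
  step 1: 4  (read a: 0→4)
  step 2: 1  (read a: 4→1)
  step 3: 2  (read a: 1→2)
  step 4: 3  (read b: 2→3)
  step 5: 3  (read b: 3→3)   ← first repeat (3 seen earlier)
  step 6: 3  (read a: 3→3)
  step 7: 3  (read a: 3→3)

The earliest repeat is at step j = 5: N is in 3, which it already visited at step i = 4.
Since N has 5 states, any run of length ≥ 5 visits 5+1 states, so by pigeonhole some state repeats within the first 5 steps — that repeat gives the pumpable loop.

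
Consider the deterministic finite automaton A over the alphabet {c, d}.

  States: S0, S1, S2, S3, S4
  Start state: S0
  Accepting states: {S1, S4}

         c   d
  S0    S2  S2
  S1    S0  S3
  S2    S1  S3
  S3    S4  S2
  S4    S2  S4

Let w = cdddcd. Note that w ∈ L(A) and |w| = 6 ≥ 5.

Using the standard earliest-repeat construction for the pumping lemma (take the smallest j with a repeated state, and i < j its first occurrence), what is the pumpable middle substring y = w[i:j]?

dd

Run of A on w = c d d d c d:
  step 0: S0  (start)
  step 1: S2  (read c: S0→S2)
  step 2: S3  (read d: S2→S3)
  step 3: S2  (read d: S3→S2)   ← first repeat (S2 seen earlier)
  step 4: S3  (read d: S2→S3)
  step 5: S4  (read c: S3→S4)
  step 6: S4  (read d: S4→S4)

So i = 1, j = 3, giving x = w[0:1] = c, y = w[1:3] = dd, z = w[3:6] = dcd.
Check: |xy| = 3 ≤ 5 and |y| = 2 ≥ 1. Reading y takes A from S2 back to S2, so every xyⁱz is accepted.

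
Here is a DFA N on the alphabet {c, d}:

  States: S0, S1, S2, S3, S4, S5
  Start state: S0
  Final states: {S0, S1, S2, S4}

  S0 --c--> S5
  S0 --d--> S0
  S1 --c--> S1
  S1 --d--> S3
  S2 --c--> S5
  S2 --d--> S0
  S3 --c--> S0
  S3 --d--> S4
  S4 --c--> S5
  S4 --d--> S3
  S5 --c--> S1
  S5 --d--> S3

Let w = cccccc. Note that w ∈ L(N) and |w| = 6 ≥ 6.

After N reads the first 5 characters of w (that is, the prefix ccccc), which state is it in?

State sequence: S0 -c-> S5 -c-> S1 -c-> S1 -c-> S1 -c-> S1

After reading 5 characters, N is in state S1.

S1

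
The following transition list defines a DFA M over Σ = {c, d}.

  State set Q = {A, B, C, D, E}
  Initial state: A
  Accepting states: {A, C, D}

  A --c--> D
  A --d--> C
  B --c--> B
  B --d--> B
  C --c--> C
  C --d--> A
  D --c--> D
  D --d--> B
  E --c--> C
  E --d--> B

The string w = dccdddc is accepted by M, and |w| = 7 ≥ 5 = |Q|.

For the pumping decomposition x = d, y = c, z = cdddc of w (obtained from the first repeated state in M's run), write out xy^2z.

dcccdddc

xy^2z = d·c·c·cdddc = dcccdddc.
Reading y = c takes M from C back to C, so after x·y·y the machine is still in C, and z then leads to the accepting state D. Hence dcccdddc ∈ L(M).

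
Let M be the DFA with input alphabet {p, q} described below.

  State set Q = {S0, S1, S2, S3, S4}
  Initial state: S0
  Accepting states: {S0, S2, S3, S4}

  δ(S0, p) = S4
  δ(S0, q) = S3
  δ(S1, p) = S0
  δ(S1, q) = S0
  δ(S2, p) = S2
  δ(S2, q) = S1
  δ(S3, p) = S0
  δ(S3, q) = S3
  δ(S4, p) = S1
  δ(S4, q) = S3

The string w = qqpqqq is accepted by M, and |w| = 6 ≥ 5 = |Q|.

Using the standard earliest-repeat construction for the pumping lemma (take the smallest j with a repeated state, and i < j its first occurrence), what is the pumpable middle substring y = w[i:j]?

q

State sequence: S0 -q-> S3 -q-> S3 -p-> S0 -q-> S3 -q-> S3 -q-> S3
First repeat at step 2: S3 was already visited.

So i = 1, j = 2, giving x = w[0:1] = q, y = w[1:2] = q, z = w[2:6] = pqqq.
Check: |xy| = 2 ≤ 5 and |y| = 1 ≥ 1. Reading y takes M from S3 back to S3, so every xyⁱz is accepted.
Since M has 5 states, any run of length ≥ 5 visits 5+1 states, so by pigeonhole some state repeats within the first 5 steps — that repeat gives the pumpable loop.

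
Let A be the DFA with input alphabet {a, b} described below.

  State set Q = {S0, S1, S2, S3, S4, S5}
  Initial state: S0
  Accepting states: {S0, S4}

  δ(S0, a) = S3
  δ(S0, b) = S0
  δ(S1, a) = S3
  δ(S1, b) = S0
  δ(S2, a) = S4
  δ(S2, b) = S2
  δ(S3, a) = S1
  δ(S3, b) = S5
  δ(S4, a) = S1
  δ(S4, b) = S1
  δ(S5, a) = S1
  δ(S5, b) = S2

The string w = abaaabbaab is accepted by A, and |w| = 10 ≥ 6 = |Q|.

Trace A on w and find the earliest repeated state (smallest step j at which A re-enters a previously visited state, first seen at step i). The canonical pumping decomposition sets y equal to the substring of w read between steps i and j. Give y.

State sequence: S0 -a-> S3 -b-> S5 -a-> S1 -a-> S3 -a-> S1 -b-> S0 -b-> S0 -a-> S3 -a-> S1 -b-> S0
First repeat at step 4: S3 was already visited.

So i = 1, j = 4, giving x = w[0:1] = a, y = w[1:4] = baa, z = w[4:10] = abbaab.
Check: |xy| = 4 ≤ 6 and |y| = 3 ≥ 1. Reading y takes A from S3 back to S3, so every xyⁱz is accepted.

baa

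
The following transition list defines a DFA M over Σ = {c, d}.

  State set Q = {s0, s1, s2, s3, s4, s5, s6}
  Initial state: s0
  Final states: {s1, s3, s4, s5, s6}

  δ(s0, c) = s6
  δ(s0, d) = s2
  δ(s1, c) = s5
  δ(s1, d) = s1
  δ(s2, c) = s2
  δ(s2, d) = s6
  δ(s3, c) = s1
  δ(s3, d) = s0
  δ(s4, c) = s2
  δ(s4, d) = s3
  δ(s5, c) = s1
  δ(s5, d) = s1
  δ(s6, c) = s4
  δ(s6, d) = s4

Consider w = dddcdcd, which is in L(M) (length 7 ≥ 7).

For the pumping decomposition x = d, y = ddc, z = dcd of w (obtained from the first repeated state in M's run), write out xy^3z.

xy^3z = d·ddc·ddc·ddc·dcd = dddcddcddcdcd.
Reading y = ddc takes M from s2 back to s2, so after x·y·y·y the machine is still in s2, and z then leads to the accepting state s3. Hence dddcddcddcdcd ∈ L(M).

dddcddcddcdcd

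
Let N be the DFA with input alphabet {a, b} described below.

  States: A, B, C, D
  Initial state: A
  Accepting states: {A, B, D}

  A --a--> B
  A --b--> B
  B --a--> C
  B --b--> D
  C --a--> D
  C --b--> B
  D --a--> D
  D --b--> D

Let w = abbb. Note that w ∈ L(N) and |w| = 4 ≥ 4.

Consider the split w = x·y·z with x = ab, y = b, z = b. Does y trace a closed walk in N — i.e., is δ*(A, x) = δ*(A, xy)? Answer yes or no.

State sequence: A -a-> B -b-> D -b-> D

After x (step 2): D. After xy (step 3): D.
They match, so y = b drives N around a cycle from D back to itself; pumping y any number of times keeps N in D before reading z, and xyⁱz ∈ L(N) for every i ≥ 0.

yes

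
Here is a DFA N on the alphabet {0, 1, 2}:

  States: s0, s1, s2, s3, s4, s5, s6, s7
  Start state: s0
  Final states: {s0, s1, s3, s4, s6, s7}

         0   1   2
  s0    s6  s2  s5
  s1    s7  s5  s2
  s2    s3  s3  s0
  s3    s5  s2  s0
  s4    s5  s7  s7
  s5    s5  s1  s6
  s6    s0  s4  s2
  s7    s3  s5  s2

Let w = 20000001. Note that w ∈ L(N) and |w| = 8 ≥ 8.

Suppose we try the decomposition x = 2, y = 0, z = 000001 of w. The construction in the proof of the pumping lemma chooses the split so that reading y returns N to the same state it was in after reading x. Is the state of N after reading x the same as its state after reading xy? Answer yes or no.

Run of N on the first 2 characters of w = 2 0:
  step 0: s0  (start)
  step 1: s5  (read 2: s0→s5)
  step 2: s5  (read 0: s5→s5)

After x (step 1): s5. After xy (step 2): s5.
They match, so y = 0 drives N around a cycle from s5 back to itself; pumping y any number of times keeps N in s5 before reading z, and xyⁱz ∈ L(N) for every i ≥ 0.

yes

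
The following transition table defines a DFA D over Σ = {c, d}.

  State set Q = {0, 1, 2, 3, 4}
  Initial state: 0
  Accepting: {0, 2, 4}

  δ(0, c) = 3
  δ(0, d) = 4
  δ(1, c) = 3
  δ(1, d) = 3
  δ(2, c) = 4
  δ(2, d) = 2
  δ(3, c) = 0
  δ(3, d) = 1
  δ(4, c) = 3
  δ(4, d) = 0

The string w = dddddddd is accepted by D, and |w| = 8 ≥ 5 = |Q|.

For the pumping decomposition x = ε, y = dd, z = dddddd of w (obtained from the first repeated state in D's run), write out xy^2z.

xy^2z = ε·dd·dd·dddddd = dddddddddd.
Reading y = dd takes D from 0 back to 0, so after x·y·y the machine is still in 0, and z then leads to the accepting state 0. Hence dddddddddd ∈ L(D).

dddddddddd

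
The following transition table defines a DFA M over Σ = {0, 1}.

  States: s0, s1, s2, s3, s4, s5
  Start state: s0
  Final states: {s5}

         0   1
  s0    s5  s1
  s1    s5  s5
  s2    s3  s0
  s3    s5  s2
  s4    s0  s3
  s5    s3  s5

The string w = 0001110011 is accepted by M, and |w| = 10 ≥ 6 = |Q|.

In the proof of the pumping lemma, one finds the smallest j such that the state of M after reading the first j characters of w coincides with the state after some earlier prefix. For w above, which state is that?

s5

Run of M on w = 0 0 0 1 1 1 0 0 1 1:
  step 0: s0  (start)
  step 1: s5  (read 0: s0→s5)
  step 2: s3  (read 0: s5→s3)
  step 3: s5  (read 0: s3→s5)   ← first repeat (s5 seen earlier)
  step 4: s5  (read 1: s5→s5)
  step 5: s5  (read 1: s5→s5)
  step 6: s5  (read 1: s5→s5)
  step 7: s3  (read 0: s5→s3)
  step 8: s5  (read 0: s3→s5)
  step 9: s5  (read 1: s5→s5)
  step 10: s5  (read 1: s5→s5)

The earliest repeat is at step j = 3: M is in s5, which it already visited at step i = 1.
The DFA has 6 states, so the proof of the pumping lemma guarantees a repeated state among the first 6+1 visited; the segment between the two visits is the pumpable y.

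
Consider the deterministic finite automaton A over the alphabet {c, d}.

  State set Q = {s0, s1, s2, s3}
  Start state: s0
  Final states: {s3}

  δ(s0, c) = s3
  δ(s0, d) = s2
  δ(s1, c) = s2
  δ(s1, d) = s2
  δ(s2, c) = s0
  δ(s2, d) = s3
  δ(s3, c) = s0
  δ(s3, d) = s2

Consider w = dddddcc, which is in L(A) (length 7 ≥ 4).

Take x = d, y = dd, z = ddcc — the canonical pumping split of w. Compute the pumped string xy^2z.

xy^2z = d·dd·dd·ddcc = dddddddcc.
Reading y = dd takes A from s2 back to s2, so after x·y·y the machine is still in s2, and z then leads to the accepting state s3. Hence dddddddcc ∈ L(A).

dddddddcc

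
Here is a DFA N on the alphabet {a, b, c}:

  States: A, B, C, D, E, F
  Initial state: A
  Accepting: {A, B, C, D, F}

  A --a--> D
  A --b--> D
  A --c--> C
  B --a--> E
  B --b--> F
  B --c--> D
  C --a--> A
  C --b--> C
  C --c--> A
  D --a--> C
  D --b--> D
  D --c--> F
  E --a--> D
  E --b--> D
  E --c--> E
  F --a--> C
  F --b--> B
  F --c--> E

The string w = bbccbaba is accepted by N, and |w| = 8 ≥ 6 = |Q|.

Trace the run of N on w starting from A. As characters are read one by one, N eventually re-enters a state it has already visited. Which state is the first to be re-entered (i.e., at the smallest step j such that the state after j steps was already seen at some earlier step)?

State sequence: A -b-> D -b-> D -c-> F -c-> E -b-> D -a-> C -b-> C -a-> A
First repeat at step 2: D was already visited.

The earliest repeat is at step j = 2: N is in D, which it already visited at step i = 1.
Since N has 6 states, any run of length ≥ 6 visits 6+1 states, so by pigeonhole some state repeats within the first 6 steps — that repeat gives the pumpable loop.

D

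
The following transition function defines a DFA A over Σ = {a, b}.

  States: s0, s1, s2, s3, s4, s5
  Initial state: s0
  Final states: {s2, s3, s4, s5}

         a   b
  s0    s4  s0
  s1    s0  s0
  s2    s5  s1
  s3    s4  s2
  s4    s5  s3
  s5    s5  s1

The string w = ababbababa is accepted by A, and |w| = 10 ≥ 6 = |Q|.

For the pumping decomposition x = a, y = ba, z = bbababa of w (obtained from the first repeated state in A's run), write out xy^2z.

abababbababa

xy^2z = a·ba·ba·bbababa = abababbababa.
Reading y = ba takes A from s4 back to s4, so after x·y·y the machine is still in s4, and z then leads to the accepting state s4. Hence abababbababa ∈ L(A).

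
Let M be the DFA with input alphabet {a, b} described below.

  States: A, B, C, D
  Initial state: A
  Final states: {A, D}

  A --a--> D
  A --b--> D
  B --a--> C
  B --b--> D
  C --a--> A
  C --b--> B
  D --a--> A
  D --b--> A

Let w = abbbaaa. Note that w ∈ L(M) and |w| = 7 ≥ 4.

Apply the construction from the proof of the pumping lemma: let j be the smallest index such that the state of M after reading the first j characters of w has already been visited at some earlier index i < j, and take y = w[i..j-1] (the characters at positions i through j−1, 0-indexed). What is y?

Run of M on w = a b b b a a a:
  step 0: A  (start)
  step 1: D  (read a: A→D)
  step 2: A  (read b: D→A)   ← first repeat (A seen earlier)
  step 3: D  (read b: A→D)
  step 4: A  (read b: D→A)
  step 5: D  (read a: A→D)
  step 6: A  (read a: D→A)
  step 7: D  (read a: A→D)

So i = 0, j = 2, giving x = w[0:0] = ε, y = w[0:2] = ab, z = w[2:7] = bbaaa.
Check: |xy| = 2 ≤ 4 and |y| = 2 ≥ 1. Reading y takes M from A back to A, so every xyⁱz is accepted.

ab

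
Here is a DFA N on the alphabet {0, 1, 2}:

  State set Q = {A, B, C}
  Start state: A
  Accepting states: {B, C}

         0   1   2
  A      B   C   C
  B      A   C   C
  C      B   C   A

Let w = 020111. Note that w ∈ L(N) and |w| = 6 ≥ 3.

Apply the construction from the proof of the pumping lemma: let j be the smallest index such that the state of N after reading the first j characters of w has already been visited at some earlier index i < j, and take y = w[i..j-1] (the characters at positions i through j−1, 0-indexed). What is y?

State sequence: A -0-> B -2-> C -0-> B -1-> C -1-> C -1-> C
First repeat at step 3: B was already visited.

So i = 1, j = 3, giving x = w[0:1] = 0, y = w[1:3] = 20, z = w[3:6] = 111.
Check: |xy| = 3 ≤ 3 and |y| = 2 ≥ 1. Reading y takes N from B back to B, so every xyⁱz is accepted.
The DFA has 3 states, so the proof of the pumping lemma guarantees a repeated state among the first 3+1 visited; the segment between the two visits is the pumpable y.

20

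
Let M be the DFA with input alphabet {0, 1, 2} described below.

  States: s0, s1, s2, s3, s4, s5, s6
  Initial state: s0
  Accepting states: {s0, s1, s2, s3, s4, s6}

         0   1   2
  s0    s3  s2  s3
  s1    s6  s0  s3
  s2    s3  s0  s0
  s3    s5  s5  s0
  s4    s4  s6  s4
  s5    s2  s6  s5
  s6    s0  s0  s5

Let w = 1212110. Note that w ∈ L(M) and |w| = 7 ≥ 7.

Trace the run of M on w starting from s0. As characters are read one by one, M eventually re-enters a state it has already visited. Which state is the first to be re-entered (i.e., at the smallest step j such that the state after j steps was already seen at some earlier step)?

s0

State sequence: s0 -1-> s2 -2-> s0 -1-> s2 -2-> s0 -1-> s2 -1-> s0 -0-> s3
First repeat at step 2: s0 was already visited.

The earliest repeat is at step j = 2: M is in s0, which it already visited at step i = 0.
Pumping length from the standard proof: p = 7 (the number of states). The repeated state found above gives |xy| = j ≤ 7 and |y| = j − i ≥ 1.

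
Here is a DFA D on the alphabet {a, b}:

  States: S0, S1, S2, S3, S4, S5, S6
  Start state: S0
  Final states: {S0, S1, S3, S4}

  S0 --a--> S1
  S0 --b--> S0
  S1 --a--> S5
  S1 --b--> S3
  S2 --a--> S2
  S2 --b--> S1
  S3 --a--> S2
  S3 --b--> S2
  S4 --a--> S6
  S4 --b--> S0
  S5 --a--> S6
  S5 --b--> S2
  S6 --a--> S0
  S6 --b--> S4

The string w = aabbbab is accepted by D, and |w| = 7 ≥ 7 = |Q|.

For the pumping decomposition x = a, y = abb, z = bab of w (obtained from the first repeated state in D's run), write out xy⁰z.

xy⁰z = xz = a·bab = abab.
Reading y = abb takes D from S1 back to S1, so after x the machine is still in S1, and z then leads to the accepting state S1. Hence abab ∈ L(D).

abab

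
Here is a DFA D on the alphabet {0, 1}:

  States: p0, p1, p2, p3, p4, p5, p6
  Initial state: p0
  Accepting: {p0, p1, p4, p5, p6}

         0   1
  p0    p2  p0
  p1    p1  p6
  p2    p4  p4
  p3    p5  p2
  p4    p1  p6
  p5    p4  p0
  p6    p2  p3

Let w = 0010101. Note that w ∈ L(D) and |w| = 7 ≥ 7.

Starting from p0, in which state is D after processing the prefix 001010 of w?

State sequence: p0 -0-> p2 -0-> p4 -1-> p6 -0-> p2 -1-> p4 -0-> p1

After reading 6 characters, D is in state p1.

p1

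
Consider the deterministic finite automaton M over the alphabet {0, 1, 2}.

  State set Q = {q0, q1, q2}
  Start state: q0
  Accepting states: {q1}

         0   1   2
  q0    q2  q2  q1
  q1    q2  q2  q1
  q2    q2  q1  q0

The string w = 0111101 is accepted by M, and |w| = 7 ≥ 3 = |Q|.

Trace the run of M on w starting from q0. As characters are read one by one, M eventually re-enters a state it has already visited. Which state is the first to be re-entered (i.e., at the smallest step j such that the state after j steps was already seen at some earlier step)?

State sequence: q0 -0-> q2 -1-> q1 -1-> q2 -1-> q1 -1-> q2 -0-> q2 -1-> q1
First repeat at step 3: q2 was already visited.

The earliest repeat is at step j = 3: M is in q2, which it already visited at step i = 1.
The DFA has 3 states, so the proof of the pumping lemma guarantees a repeated state among the first 3+1 visited; the segment between the two visits is the pumpable y.

q2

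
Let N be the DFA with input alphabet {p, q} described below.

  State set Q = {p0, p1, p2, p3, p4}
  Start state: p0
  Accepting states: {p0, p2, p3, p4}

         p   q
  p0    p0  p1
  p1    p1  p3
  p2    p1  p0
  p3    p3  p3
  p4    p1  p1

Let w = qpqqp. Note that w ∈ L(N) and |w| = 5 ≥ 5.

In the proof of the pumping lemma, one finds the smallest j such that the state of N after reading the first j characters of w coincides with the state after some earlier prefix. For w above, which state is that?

Run of N on w = q p q q p:
  step 0: p0  (start)
  step 1: p1  (read q: p0→p1)
  step 2: p1  (read p: p1→p1)   ← first repeat (p1 seen earlier)
  step 3: p3  (read q: p1→p3)
  step 4: p3  (read q: p3→p3)
  step 5: p3  (read p: p3→p3)

The earliest repeat is at step j = 2: N is in p1, which it already visited at step i = 1.
Pumping length from the standard proof: p = 5 (the number of states). The repeated state found above gives |xy| = j ≤ 5 and |y| = j − i ≥ 1.

p1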